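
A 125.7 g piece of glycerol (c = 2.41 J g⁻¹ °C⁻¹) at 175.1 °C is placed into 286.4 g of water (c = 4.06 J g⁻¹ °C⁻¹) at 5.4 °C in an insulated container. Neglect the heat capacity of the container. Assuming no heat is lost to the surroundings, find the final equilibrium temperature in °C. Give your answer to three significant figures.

T_f = 40.5 °C

Heat lost by glycerol = heat gained by water.
(125.7)(2.41)(175.1 − T) = (286.4)(4.06)(T − 5.4)
302.937 (175.1 − T) = 1162.784 (T − 5.4)
53044 − 302.937 T = 1162.784 T − 6279.0
59323.0 = 1465.721 T
T = 40.47 °C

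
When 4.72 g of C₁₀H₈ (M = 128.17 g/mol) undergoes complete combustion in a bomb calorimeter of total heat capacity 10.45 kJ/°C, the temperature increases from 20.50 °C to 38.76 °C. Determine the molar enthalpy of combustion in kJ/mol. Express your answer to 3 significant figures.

ΔH = -5180 kJ/mol

ΔT = 38.76 − 20.50 = 18.26 °C
q_cal = C_cal × ΔT = 10.45 × 18.26 = 190.817 kJ
n = 4.72 / 128.17 = 0.03683 mol
q_rxn = −q_cal = -190.817 kJ
ΔH = -190.817 / 0.03683 = -5181 kJ/mol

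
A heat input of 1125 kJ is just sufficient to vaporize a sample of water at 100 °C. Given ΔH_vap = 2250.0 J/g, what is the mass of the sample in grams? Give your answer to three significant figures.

m = 500 g

m = q / ΔH_vap = 1125000 J / 2250.0 J/g = 500 g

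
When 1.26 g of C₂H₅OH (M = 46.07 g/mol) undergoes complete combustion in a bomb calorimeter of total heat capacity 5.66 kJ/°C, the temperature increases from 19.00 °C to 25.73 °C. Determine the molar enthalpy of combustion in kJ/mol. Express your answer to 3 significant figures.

ΔT = 25.73 − 19.00 = 6.73 °C
q_cal = C_cal × ΔT = 5.66 × 6.73 = 38.0918 kJ
n = 1.26 / 46.07 = 0.02735 mol
q_rxn = −q_cal = -38.0918 kJ
ΔH = -38.0918 / 0.02735 = -1393 kJ/mol

ΔH = -1390 kJ/mol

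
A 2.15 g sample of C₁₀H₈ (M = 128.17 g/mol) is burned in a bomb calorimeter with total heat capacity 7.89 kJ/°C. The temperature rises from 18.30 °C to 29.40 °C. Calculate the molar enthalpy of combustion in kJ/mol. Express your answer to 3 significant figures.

ΔT = 29.40 − 18.30 = 11.10 °C
q_cal = C_cal × ΔT = 7.89 × 11.10 = 87.579 kJ
n = 2.15 / 128.17 = 0.01677 mol
q_rxn = −q_cal = -87.579 kJ
ΔH = -87.579 / 0.01677 = -5222 kJ/mol

ΔH = -5220 kJ/mol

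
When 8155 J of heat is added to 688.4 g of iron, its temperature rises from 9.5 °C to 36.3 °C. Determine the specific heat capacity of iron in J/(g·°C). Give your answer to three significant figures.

c = 0.442 J/(g·°C)

c = q / (m ΔT) = 8155 / (688.4 × 26.8)
c = 8155 / 18449.12 = 0.442 J/(g·°C)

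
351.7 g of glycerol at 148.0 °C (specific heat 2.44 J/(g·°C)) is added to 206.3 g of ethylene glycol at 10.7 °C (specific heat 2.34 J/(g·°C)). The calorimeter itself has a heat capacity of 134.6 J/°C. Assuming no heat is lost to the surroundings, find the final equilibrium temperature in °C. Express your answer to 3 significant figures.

T_f = 90.6 °C

Heat lost by glycerol = heat gained by ethylene glycol + calorimeter.
(351.7)(2.44)(148.0 − T) = [(206.3)(2.34) + 134.6](T − 10.7)
858.148 (148.0 − T) = 617.342 (T − 10.7)
127010 − 858.148 T = 617.342 T − 6605.6
133615.6 = 1475.490 T
T = 90.56 °C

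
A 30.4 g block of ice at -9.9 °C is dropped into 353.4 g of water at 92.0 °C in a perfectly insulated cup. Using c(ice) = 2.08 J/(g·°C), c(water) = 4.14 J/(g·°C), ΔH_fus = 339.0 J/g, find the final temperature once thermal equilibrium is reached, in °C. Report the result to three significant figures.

Heat to bring ice to 0 °C and melt it: q₁ = 30.4×2.08×9.9 + 30.4×339.0 = 10932 J
Heat the water can supply cooling to 0 °C: 353.4×4.14×92.0 = 134603 J > q₁, so all ice melts.
Energy balance: 353.4×4.14×(92.0 − T) = 10932 + 30.4×4.14×(T − 0)
1463.076(92.0 − T) = 10932 + 125.856 T
134603 − 10932 = 1588.932 T
T = 123671 / 1588.932 = 77.83 °C

T_f = 77.8 °C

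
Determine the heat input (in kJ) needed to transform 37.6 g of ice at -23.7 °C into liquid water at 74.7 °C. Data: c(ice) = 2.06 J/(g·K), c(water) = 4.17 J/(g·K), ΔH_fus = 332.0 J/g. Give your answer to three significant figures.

q = 26.0 kJ

q1 (heat ice -23.7→0.0 °C): 37.6 × 2.06 × 23.7 = 1836 J
q2 (melt at 0 °C): 37.6 × 332.0 = 12483 J
q3 (heat water 0.0→74.7 °C): 37.6 × 4.17 × 74.7 = 11712 J
Total: 1836 + 12483 + 11712 = 26031 J = 26.0 kJ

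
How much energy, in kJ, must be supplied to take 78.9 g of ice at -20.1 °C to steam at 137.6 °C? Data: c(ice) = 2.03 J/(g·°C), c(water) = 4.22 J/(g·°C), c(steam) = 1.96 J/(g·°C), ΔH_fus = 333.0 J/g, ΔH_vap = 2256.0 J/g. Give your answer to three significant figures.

q1 (heat ice -20.1→0.0 °C): 78.9 × 2.03 × 20.1 = 3219 J
q2 (melt at 0 °C): 78.9 × 333.0 = 26274 J
q3 (heat water 0.0→100.0 °C): 78.9 × 4.22 × 100.0 = 33296 J
q4 (vaporize at 100 °C): 78.9 × 2256.0 = 177998 J
q5 (heat steam 100.0→137.6 °C): 78.9 × 1.96 × 37.6 = 5815 J
Total: 3219 + 26274 + 33296 + 177998 + 5815 = 246602 J = 247 kJ

q = 247 kJ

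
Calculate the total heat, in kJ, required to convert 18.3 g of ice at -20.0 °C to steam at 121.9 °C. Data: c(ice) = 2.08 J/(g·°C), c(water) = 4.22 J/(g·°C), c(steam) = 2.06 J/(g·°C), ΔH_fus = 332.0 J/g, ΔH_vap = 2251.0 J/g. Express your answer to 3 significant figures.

q = 56.6 kJ

q1 (heat ice -20.0→0.0 °C): 18.3 × 2.08 × 20.0 = 761 J
q2 (melt at 0 °C): 18.3 × 332.0 = 6076 J
q3 (heat water 0.0→100.0 °C): 18.3 × 4.22 × 100.0 = 7723 J
q4 (vaporize at 100 °C): 18.3 × 2251.0 = 41193 J
q5 (heat steam 100.0→121.9 °C): 18.3 × 2.06 × 21.9 = 826 J
Total: 761 + 6076 + 7723 + 41193 + 826 = 56579 J = 56.6 kJ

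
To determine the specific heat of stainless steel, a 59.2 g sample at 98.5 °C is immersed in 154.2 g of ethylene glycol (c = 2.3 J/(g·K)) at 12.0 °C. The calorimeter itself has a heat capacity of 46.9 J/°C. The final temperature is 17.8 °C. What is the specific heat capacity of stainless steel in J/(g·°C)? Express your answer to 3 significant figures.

q_gained = (154.2 × 2.3 + 46.9) × (17.8 − 12.0) = 2329.05 J
q_lost = 59.2 × c × (98.5 − 17.8) = 4777.44 c
Set equal: c = 2329.05 / 4777.44 = 0.488 J/(g·°C)

c = 0.488 J/(g·°C)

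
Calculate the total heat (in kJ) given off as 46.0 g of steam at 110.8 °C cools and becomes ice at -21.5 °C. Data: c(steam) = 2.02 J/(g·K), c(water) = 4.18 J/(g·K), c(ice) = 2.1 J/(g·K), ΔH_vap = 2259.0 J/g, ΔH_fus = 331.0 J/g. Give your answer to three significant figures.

q1 (cool steam 110.8→100 °C): 46.0 × 2.02 × 10.8 = 1004 J
q2 (condense at 100 °C): 46.0 × 2259.0 = 103914 J
q3 (cool water 100→0 °C): 46.0 × 4.18 × 100.0 = 19228 J
q4 (freeze at 0 °C): 46.0 × 331.0 = 15226 J
q5 (cool ice 0→-21.5 °C): 46.0 × 2.1 × 21.5 = 2077 J
Total: 1004 + 103914 + 19228 + 15226 + 2077 = 141449 J = 141 kJ

q = 141 kJ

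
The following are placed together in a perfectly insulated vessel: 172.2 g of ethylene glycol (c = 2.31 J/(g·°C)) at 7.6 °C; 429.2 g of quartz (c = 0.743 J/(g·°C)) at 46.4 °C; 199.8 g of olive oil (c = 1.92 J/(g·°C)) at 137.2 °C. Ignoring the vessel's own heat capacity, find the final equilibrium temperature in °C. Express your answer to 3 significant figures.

T_f = 64.0 °C

Σ mᵢcᵢ(T − Tᵢ) = 0  ⇒  T = Σ mᵢcᵢTᵢ / Σ mᵢcᵢ
Σ mᵢcᵢ = 172.2×2.31 + 429.2×0.743 + 199.8×1.92 = 1100.2936
Σ mᵢcᵢTᵢ = 397.782×7.6 + 318.8956×46.4 + 383.616×137.2 = 70452
T = 70452 / 1100.2936 = 64.03 °C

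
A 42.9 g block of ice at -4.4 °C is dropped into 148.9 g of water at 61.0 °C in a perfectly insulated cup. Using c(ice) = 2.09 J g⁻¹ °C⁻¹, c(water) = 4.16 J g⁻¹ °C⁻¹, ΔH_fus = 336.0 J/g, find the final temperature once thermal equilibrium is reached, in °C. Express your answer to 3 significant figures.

T_f = 28.8 °C

Heat to bring ice to 0 °C and melt it: q₁ = 42.9×2.09×4.4 + 42.9×336.0 = 14809 J
Heat the water can supply cooling to 0 °C: 148.9×4.16×61.0 = 37784.9 J > q₁, so all ice melts.
Energy balance: 148.9×4.16×(61.0 − T) = 14809 + 42.9×4.16×(T − 0)
619.424(61.0 − T) = 14809 + 178.464 T
37784.9 − 14809 = 797.888 T
T = 22975.9 / 797.888 = 28.80 °C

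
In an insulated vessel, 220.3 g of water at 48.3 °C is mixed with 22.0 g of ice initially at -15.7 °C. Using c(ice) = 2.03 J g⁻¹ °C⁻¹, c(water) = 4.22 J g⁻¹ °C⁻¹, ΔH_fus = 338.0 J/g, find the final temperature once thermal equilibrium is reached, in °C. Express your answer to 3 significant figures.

Heat to bring ice to 0 °C and melt it: q₁ = 22.0×2.03×15.7 + 22.0×338.0 = 8137.2 J
Heat the water can supply cooling to 0 °C: 220.3×4.22×48.3 = 44902.9 J > q₁, so all ice melts.
Energy balance: 220.3×4.22×(48.3 − T) = 8137.2 + 22.0×4.22×(T − 0)
929.666(48.3 − T) = 8137.2 + 92.84 T
44902.9 − 8137.2 = 1022.506 T
T = 36765.7 / 1022.506 = 35.96 °C

T_f = 36.0 °C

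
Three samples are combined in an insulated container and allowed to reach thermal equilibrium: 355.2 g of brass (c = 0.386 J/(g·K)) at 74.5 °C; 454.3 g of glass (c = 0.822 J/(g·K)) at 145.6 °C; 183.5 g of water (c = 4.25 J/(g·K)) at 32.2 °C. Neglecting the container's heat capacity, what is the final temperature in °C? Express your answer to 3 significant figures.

Σ mᵢcᵢ(T − Tᵢ) = 0  ⇒  T = Σ mᵢcᵢTᵢ / Σ mᵢcᵢ
Σ mᵢcᵢ = 355.2×0.386 + 454.3×0.822 + 183.5×4.25 = 1290.4168
Σ mᵢcᵢTᵢ = 137.1072×74.5 + 373.4346×145.6 + 779.875×32.2 = 89699
T = 89699 / 1290.4168 = 69.51 °C

T_f = 69.5 °C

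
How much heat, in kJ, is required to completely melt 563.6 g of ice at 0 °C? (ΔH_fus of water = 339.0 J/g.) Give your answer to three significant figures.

q = m × ΔH_fus = 563.6 × 339.0 = 191100 J = 191 kJ

q = 191 kJ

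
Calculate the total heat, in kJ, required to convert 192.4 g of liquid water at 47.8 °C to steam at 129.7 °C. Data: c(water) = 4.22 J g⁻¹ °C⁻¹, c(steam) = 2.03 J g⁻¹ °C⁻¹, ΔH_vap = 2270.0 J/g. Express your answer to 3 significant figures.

q1 (heat water 47.8→100.0 °C): 192.4 × 4.22 × 52.2 = 42383 J
q2 (vaporize at 100 °C): 192.4 × 2270.0 = 436748 J
q3 (heat steam 100.0→129.7 °C): 192.4 × 2.03 × 29.7 = 11600 J
Total: 42383 + 436748 + 11600 = 490731 J = 491 kJ

q = 491 kJ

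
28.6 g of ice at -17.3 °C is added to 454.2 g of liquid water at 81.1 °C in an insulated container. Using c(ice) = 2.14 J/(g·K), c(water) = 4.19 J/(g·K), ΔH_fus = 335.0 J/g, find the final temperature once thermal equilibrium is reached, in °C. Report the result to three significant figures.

Heat to bring ice to 0 °C and melt it: q₁ = 28.6×2.14×17.3 + 28.6×335.0 = 10640 J
Heat the water can supply cooling to 0 °C: 454.2×4.19×81.1 = 154341 J > q₁, so all ice melts.
Energy balance: 454.2×4.19×(81.1 − T) = 10640 + 28.6×4.19×(T − 0)
1903.098(81.1 − T) = 10640 + 119.834 T
154341 − 10640 = 2022.932 T
T = 143701 / 2022.932 = 71.04 °C

T_f = 71.0 °C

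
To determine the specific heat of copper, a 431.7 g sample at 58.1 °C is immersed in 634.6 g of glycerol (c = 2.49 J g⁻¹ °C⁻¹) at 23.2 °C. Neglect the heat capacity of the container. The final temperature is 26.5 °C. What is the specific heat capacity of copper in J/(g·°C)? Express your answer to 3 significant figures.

c = 0.382 J/(g·°C)

q_gained = (634.6 × 2.49) × (26.5 − 23.2) = 5215 J
q_lost = 431.7 × c × (58.1 − 26.5) = 13641.72 c
Set equal: c = 5215 / 13641.72 = 0.382 J/(g·°C)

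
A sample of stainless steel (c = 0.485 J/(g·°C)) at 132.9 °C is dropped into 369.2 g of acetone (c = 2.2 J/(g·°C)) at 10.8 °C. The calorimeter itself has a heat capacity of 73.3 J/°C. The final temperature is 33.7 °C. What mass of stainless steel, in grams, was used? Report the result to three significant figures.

m = 421 g

q_gained = (369.2 × 2.2 + 73.3) × (33.7 − 10.8) = 20279 J
q_lost = m × 0.485 × (132.9 − 33.7) = 48.112 m
m = 20279 / 48.112 = 421 g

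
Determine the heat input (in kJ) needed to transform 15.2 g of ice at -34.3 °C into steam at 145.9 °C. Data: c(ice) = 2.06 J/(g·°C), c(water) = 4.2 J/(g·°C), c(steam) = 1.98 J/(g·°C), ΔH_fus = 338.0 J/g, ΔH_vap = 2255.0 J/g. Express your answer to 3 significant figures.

q = 48.3 kJ

q1 (heat ice -34.3→0.0 °C): 15.2 × 2.06 × 34.3 = 1074 J
q2 (melt at 0 °C): 15.2 × 338.0 = 5138 J
q3 (heat water 0.0→100.0 °C): 15.2 × 4.2 × 100.0 = 6384 J
q4 (vaporize at 100 °C): 15.2 × 2255.0 = 34276 J
q5 (heat steam 100.0→145.9 °C): 15.2 × 1.98 × 45.9 = 1381 J
Total: 1074 + 5138 + 6384 + 34276 + 1381 = 48253 J = 48.3 kJ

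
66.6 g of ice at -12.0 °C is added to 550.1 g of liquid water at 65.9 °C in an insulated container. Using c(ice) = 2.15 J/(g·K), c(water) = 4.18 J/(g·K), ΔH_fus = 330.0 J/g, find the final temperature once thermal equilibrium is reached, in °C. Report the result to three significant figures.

T_f = 49.6 °C

Heat to bring ice to 0 °C and melt it: q₁ = 66.6×2.15×12.0 + 66.6×330.0 = 23696 J
Heat the water can supply cooling to 0 °C: 550.1×4.18×65.9 = 151532 J > q₁, so all ice melts.
Energy balance: 550.1×4.18×(65.9 − T) = 23696 + 66.6×4.18×(T − 0)
2299.418(65.9 − T) = 23696 + 278.388 T
151532 − 23696 = 2577.806 T
T = 127836 / 2577.806 = 49.59 °C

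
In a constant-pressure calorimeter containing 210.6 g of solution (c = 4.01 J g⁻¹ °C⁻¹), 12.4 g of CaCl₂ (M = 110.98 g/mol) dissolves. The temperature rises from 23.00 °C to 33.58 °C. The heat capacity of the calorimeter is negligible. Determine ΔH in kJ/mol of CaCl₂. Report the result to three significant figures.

|ΔT| = |33.58 − 23.00| = 10.58 °C
|q_surr| = (210.6 × 4.01) × 10.58 = 844.506 × 10.58 = 8935 J
n(CaCl₂) = 12.4 / 110.98 = 0.1117 mol
Temperature rose, so q_rxn = −|q_surr| = -8.935 kJ
ΔH = q_rxn / n = -79.99 kJ/mol

ΔH = -80.0 kJ/mol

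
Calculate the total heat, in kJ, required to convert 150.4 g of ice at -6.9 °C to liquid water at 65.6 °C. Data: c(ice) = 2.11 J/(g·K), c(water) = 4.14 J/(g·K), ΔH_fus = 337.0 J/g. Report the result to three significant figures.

q1 (heat ice -6.9→0.0 °C): 150.4 × 2.11 × 6.9 = 2190 J
q2 (melt at 0 °C): 150.4 × 337.0 = 50685 J
q3 (heat water 0.0→65.6 °C): 150.4 × 4.14 × 65.6 = 40846 J
Total: 2190 + 50685 + 40846 = 93721 J = 93.7 kJ

q = 93.7 kJ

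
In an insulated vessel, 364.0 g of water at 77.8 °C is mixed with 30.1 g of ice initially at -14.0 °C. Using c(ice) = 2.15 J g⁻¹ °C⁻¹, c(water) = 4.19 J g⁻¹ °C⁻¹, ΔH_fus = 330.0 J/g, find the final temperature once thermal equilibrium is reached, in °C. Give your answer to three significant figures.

Heat to bring ice to 0 °C and melt it: q₁ = 30.1×2.15×14.0 + 30.1×330.0 = 10839 J
Heat the water can supply cooling to 0 °C: 364.0×4.19×77.8 = 118657 J > q₁, so all ice melts.
Energy balance: 364.0×4.19×(77.8 − T) = 10839 + 30.1×4.19×(T − 0)
1525.16(77.8 − T) = 10839 + 126.119 T
118657 − 10839 = 1651.279 T
T = 107818 / 1651.279 = 65.29 °C

T_f = 65.3 °C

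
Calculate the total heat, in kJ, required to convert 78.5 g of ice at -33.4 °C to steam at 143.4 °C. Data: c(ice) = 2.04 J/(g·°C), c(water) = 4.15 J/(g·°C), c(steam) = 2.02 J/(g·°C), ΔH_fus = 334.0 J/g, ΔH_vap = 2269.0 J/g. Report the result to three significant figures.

q1 (heat ice -33.4→0.0 °C): 78.5 × 2.04 × 33.4 = 5349 J
q2 (melt at 0 °C): 78.5 × 334.0 = 26219 J
q3 (heat water 0.0→100.0 °C): 78.5 × 4.15 × 100.0 = 32578 J
q4 (vaporize at 100 °C): 78.5 × 2269.0 = 178117 J
q5 (heat steam 100.0→143.4 °C): 78.5 × 2.02 × 43.4 = 6882 J
Total: 5349 + 26219 + 32578 + 178117 + 6882 = 249145 J = 249 kJ

q = 249 kJ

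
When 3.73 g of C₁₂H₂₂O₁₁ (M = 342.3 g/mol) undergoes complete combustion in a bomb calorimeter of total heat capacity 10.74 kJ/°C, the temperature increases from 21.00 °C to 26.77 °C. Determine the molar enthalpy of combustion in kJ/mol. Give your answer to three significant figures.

ΔH = -5690 kJ/mol

ΔT = 26.77 − 21.00 = 5.77 °C
q_cal = C_cal × ΔT = 10.74 × 5.77 = 61.9698 kJ
n = 3.73 / 342.3 = 0.01090 mol
q_rxn = −q_cal = -61.9698 kJ
ΔH = -61.9698 / 0.01090 = -5685 kJ/mol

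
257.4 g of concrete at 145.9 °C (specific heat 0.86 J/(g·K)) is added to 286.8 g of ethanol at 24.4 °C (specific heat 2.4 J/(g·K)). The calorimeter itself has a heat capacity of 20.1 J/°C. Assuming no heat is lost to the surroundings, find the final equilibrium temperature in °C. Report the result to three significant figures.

T_f = 53.3 °C

Heat lost by concrete = heat gained by ethanol + calorimeter.
(257.4)(0.86)(145.9 − T) = [(286.8)(2.4) + 20.1](T − 24.4)
221.364 (145.9 − T) = 708.42 (T − 24.4)
32297 − 221.364 T = 708.42 T − 17285
49582 = 929.784 T
T = 53.33 °C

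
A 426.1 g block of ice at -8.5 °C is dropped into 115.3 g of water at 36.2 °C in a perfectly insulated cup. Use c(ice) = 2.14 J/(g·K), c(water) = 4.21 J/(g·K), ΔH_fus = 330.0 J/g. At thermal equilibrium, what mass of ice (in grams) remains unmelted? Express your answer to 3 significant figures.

m_ice remaining = 396 g

Heat to warm all ice to 0 °C: 426.1×2.14×8.5 = 7750.8 J
Heat released by water cooling to 0 °C: 115.3×4.21×36.2 = 17572 J
17572 J < 7750.8 + 426.1×330.0 = 148363.8 J, so not all ice melts; final T = 0 °C.
Heat left for melting: 17572 − 7750.8 = 9821.2 J
Mass melted = 9821.2 / 330.0 = 29.76 g
Ice remaining = 426.1 − 29.76 = 396.34 g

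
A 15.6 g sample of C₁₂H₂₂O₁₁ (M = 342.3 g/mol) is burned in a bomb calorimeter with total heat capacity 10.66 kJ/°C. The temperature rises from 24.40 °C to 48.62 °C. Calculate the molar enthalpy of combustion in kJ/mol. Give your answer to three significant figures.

ΔH = -5670 kJ/mol

ΔT = 48.62 − 24.40 = 24.22 °C
q_cal = C_cal × ΔT = 10.66 × 24.22 = 258.1852 kJ
n = 15.6 / 342.3 = 0.04557 mol
q_rxn = −q_cal = -258.1852 kJ
ΔH = -258.1852 / 0.04557 = -5666 kJ/mol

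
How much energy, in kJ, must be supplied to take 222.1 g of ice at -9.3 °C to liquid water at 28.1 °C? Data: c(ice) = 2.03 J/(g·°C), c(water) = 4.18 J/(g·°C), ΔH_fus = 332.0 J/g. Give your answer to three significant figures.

q1 (heat ice -9.3→0.0 °C): 222.1 × 2.03 × 9.3 = 4193 J
q2 (melt at 0 °C): 222.1 × 332.0 = 73737 J
q3 (heat water 0.0→28.1 °C): 222.1 × 4.18 × 28.1 = 26087 J
Total: 4193 + 73737 + 26087 = 104017 J = 104 kJ

q = 104 kJ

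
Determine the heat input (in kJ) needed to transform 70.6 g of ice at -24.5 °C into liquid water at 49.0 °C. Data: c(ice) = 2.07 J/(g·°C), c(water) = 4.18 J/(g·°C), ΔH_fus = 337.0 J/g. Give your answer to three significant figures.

q1 (heat ice -24.5→0.0 °C): 70.6 × 2.07 × 24.5 = 3580 J
q2 (melt at 0 °C): 70.6 × 337.0 = 23792 J
q3 (heat water 0.0→49.0 °C): 70.6 × 4.18 × 49.0 = 14460 J
Total: 3580 + 23792 + 14460 = 41832 J = 41.8 kJ

q = 41.8 kJ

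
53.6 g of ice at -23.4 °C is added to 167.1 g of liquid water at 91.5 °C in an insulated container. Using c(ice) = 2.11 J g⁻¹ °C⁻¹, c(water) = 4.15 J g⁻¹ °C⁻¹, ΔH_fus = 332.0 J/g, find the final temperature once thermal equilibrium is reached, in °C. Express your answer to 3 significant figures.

T_f = 47.0 °C

Heat to bring ice to 0 °C and melt it: q₁ = 53.6×2.11×23.4 + 53.6×332.0 = 20442 J
Heat the water can supply cooling to 0 °C: 167.1×4.15×91.5 = 63452.0 J > q₁, so all ice melts.
Energy balance: 167.1×4.15×(91.5 − T) = 20442 + 53.6×4.15×(T − 0)
693.465(91.5 − T) = 20442 + 222.44 T
63452.0 − 20442 = 915.905 T
T = 43010.0 / 915.905 = 46.96 °C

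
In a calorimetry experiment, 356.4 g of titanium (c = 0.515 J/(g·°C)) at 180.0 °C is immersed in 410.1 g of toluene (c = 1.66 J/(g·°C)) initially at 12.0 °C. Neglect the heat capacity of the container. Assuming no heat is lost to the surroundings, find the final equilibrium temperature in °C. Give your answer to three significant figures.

Heat lost by titanium = heat gained by toluene.
(356.4)(0.515)(180.0 − T) = (410.1)(1.66)(T − 12.0)
183.546 (180.0 − T) = 680.766 (T − 12.0)
33038 − 183.546 T = 680.766 T − 8169.2
41207.2 = 864.312 T
T = 47.68 °C

T_f = 47.7 °C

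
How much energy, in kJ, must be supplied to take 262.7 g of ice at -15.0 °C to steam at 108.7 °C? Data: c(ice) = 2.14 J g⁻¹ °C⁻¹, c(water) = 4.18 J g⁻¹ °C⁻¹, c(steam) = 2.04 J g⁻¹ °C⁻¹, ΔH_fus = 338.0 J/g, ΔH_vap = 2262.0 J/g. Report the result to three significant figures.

q = 806 kJ

q1 (heat ice -15.0→0.0 °C): 262.7 × 2.14 × 15.0 = 8433 J
q2 (melt at 0 °C): 262.7 × 338.0 = 88793 J
q3 (heat water 0.0→100.0 °C): 262.7 × 4.18 × 100.0 = 109809 J
q4 (vaporize at 100 °C): 262.7 × 2262.0 = 594227 J
q5 (heat steam 100.0→108.7 °C): 262.7 × 2.04 × 8.7 = 4662 J
Total: 8433 + 88793 + 109809 + 594227 + 4662 = 805924 J = 806 kJ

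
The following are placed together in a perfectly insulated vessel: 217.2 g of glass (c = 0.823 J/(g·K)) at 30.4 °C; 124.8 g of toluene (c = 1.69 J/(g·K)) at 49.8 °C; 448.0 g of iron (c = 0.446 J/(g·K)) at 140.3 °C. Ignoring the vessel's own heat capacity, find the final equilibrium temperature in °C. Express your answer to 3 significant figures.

T_f = 74.6 °C

Σ mᵢcᵢ(T − Tᵢ) = 0  ⇒  T = Σ mᵢcᵢTᵢ / Σ mᵢcᵢ
Σ mᵢcᵢ = 217.2×0.823 + 124.8×1.69 + 448.0×0.446 = 589.4756
Σ mᵢcᵢTᵢ = 178.7556×30.4 + 210.912×49.8 + 199.808×140.3 = 43971
T = 43971 / 589.4756 = 74.59 °C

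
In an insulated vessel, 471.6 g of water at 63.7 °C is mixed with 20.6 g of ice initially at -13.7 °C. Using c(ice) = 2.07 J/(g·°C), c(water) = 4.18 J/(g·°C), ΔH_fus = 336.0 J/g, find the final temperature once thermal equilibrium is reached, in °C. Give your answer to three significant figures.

Heat to bring ice to 0 °C and melt it: q₁ = 20.6×2.07×13.7 + 20.6×336.0 = 7505.8 J
Heat the water can supply cooling to 0 °C: 471.6×4.18×63.7 = 125571 J > q₁, so all ice melts.
Energy balance: 471.6×4.18×(63.7 − T) = 7505.8 + 20.6×4.18×(T − 0)
1971.288(63.7 − T) = 7505.8 + 86.108 T
125571 − 7505.8 = 2057.396 T
T = 118065.2 / 2057.396 = 57.39 °C

T_f = 57.4 °C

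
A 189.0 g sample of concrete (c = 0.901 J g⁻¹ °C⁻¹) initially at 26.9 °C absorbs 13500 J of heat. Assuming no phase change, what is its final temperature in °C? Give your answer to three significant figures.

T_f = 106 °C

ΔT = q / (m c) = 13500 / (189.0 × 0.901) = 79.28 °C
T_f = 26.9 + 79.28 = 106.18 °C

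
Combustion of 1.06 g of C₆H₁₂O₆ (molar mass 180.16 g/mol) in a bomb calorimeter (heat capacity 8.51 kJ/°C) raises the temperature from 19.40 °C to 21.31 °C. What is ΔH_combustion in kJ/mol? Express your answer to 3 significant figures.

ΔH = -2760 kJ/mol

ΔT = 21.31 − 19.40 = 1.91 °C
q_cal = C_cal × ΔT = 8.51 × 1.91 = 16.2541 kJ
n = 1.06 / 180.16 = 0.005884 mol
q_rxn = −q_cal = -16.2541 kJ
ΔH = -16.2541 / 0.005884 = -2762 kJ/mol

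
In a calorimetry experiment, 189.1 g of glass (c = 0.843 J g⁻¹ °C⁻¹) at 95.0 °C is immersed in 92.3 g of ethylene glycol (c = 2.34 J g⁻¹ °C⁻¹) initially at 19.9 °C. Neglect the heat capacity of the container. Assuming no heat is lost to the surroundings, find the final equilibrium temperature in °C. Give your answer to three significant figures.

Heat lost by glass = heat gained by ethylene glycol.
(189.1)(0.843)(95.0 − T) = (92.3)(2.34)(T − 19.9)
159.4113 (95.0 − T) = 215.982 (T − 19.9)
15144 − 159.4113 T = 215.982 T − 4298.0
19442.0 = 375.3933 T
T = 51.79 °C

T_f = 51.8 °C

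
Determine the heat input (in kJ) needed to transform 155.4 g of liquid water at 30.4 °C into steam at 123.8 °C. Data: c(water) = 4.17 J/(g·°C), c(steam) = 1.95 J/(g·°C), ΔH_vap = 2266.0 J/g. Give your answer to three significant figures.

q1 (heat water 30.4→100.0 °C): 155.4 × 4.17 × 69.6 = 45102 J
q2 (vaporize at 100 °C): 155.4 × 2266.0 = 352136 J
q3 (heat steam 100.0→123.8 °C): 155.4 × 1.95 × 23.8 = 7212 J
Total: 45102 + 352136 + 7212 = 404450 J = 404 kJ

q = 404 kJ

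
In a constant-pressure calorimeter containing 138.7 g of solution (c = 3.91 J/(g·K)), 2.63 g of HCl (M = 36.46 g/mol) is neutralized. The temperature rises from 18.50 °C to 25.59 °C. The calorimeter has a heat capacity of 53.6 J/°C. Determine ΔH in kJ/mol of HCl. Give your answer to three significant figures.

ΔH = -58.6 kJ/mol

|ΔT| = |25.59 − 18.50| = 7.09 °C
|q_surr| = (138.7 × 3.91 + 53.6) × 7.09 = 595.917 × 7.09 = 4225 J
n(HCl) = 2.63 / 36.46 = 0.07213 mol
Temperature rose, so q_rxn = −|q_surr| = -4.225 kJ
ΔH = q_rxn / n = -58.57 kJ/mol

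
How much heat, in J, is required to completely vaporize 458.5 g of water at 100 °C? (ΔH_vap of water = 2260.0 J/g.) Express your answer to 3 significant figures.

q = m × ΔH_vap = 458.5 × 2260.0 = 1036000 J

q = 1040000 J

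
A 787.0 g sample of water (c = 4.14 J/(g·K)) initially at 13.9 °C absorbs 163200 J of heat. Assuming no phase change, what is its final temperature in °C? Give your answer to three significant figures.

ΔT = q / (m c) = 163200 / (787.0 × 4.14) = 50.09 °C
T_f = 13.9 + 50.09 = 63.99 °C

T_f = 64.0 °C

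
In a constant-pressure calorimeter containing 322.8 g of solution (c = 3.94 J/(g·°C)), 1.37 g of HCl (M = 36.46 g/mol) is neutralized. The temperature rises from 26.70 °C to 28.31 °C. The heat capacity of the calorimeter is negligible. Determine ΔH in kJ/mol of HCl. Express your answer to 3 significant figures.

|ΔT| = |28.31 − 26.70| = 1.61 °C
|q_surr| = (322.8 × 3.94) × 1.61 = 1271.832 × 1.61 = 2048 J
n(HCl) = 1.37 / 36.46 = 0.03758 mol
Temperature rose, so q_rxn = −|q_surr| = -2.048 kJ
ΔH = q_rxn / n = -54.50 kJ/mol

ΔH = -54.5 kJ/mol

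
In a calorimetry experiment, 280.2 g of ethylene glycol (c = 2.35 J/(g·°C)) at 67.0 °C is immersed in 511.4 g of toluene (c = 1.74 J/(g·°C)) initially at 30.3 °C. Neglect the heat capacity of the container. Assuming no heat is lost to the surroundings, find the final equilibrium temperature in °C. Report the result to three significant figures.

T_f = 45.9 °C

Heat lost by ethylene glycol = heat gained by toluene.
(280.2)(2.35)(67.0 − T) = (511.4)(1.74)(T − 30.3)
658.47 (67.0 − T) = 889.836 (T − 30.3)
44117 − 658.47 T = 889.836 T − 26962
71079 = 1548.306 T
T = 45.91 °C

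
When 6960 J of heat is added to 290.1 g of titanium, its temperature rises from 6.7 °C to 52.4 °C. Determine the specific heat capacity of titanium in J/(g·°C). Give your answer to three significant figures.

c = q / (m ΔT) = 6960 / (290.1 × 45.7)
c = 6960 / 13257.57 = 0.525 J/(g·°C)

c = 0.525 J/(g·°C)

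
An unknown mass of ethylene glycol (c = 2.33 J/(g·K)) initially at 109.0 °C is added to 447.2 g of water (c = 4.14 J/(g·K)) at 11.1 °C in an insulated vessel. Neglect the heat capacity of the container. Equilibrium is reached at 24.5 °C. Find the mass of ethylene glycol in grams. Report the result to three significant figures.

m = 126 g

q_gained = (447.2 × 4.14) × (24.5 − 11.1) = 24810 J
q_lost = m × 2.33 × (109.0 − 24.5) = 196.885 m
m = 24810 / 196.885 = 126 g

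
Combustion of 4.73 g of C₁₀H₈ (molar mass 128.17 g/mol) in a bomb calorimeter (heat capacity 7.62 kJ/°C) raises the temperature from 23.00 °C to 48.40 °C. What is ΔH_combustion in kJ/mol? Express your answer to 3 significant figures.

ΔH = -5240 kJ/mol

ΔT = 48.40 − 23.00 = 25.40 °C
q_cal = C_cal × ΔT = 7.62 × 25.40 = 193.548 kJ
n = 4.73 / 128.17 = 0.036904 mol
q_rxn = −q_cal = -193.548 kJ
ΔH = -193.548 / 0.036904 = -5244.6 kJ/mol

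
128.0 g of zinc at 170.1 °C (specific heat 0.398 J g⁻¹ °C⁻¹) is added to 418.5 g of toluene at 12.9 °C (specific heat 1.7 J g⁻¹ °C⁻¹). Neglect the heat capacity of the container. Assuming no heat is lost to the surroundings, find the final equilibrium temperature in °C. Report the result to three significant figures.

Heat lost by zinc = heat gained by toluene.
(128.0)(0.398)(170.1 − T) = (418.5)(1.7)(T − 12.9)
50.944 (170.1 − T) = 711.45 (T − 12.9)
8665.6 − 50.944 T = 711.45 T − 9177.7
17843.3 = 762.394 T
T = 23.40 °C

T_f = 23.4 °C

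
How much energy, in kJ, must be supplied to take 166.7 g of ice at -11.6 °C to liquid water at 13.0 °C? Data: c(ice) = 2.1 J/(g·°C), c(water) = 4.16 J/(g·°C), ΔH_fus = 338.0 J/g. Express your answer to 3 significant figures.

q = 69.4 kJ

q1 (heat ice -11.6→0.0 °C): 166.7 × 2.1 × 11.6 = 4061 J
q2 (melt at 0 °C): 166.7 × 338.0 = 56345 J
q3 (heat water 0.0→13.0 °C): 166.7 × 4.16 × 13.0 = 9015 J
Total: 4061 + 56345 + 9015 = 69421 J = 69.4 kJ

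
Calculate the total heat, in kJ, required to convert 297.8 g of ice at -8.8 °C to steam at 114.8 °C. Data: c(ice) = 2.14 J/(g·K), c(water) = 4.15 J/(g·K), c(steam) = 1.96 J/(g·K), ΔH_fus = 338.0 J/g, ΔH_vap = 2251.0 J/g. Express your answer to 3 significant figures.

q = 909 kJ

q1 (heat ice -8.8→0.0 °C): 297.8 × 2.14 × 8.8 = 5608 J
q2 (melt at 0 °C): 297.8 × 338.0 = 100656 J
q3 (heat water 0.0→100.0 °C): 297.8 × 4.15 × 100.0 = 123587 J
q4 (vaporize at 100 °C): 297.8 × 2251.0 = 670348 J
q5 (heat steam 100.0→114.8 °C): 297.8 × 1.96 × 14.8 = 8639 J
Total: 5608 + 100656 + 123587 + 670348 + 8639 = 908838 J = 909 kJ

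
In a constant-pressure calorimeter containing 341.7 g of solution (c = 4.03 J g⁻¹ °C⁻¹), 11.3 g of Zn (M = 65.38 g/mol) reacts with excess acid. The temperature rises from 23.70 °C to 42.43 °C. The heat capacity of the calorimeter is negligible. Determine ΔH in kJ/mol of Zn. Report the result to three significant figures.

|ΔT| = |42.43 − 23.70| = 18.73 °C
|q_surr| = (341.7 × 4.03) × 18.73 = 1377.051 × 18.73 = 25790 J
n(Zn) = 11.3 / 65.38 = 0.1728 mol
Temperature rose, so q_rxn = −|q_surr| = -25.79 kJ
ΔH = q_rxn / n = -149.2 kJ/mol

ΔH = -149 kJ/mol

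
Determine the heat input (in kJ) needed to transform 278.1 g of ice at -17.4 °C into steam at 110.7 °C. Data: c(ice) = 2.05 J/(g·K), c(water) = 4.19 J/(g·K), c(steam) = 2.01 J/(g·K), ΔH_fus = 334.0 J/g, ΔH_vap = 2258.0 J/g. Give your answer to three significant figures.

q = 853 kJ

q1 (heat ice -17.4→0.0 °C): 278.1 × 2.05 × 17.4 = 9920 J
q2 (melt at 0 °C): 278.1 × 334.0 = 92885 J
q3 (heat water 0.0→100.0 °C): 278.1 × 4.19 × 100.0 = 116524 J
q4 (vaporize at 100 °C): 278.1 × 2258.0 = 627950 J
q5 (heat steam 100.0→110.7 °C): 278.1 × 2.01 × 10.7 = 5981 J
Total: 9920 + 92885 + 116524 + 627950 + 5981 = 853260 J = 853 kJ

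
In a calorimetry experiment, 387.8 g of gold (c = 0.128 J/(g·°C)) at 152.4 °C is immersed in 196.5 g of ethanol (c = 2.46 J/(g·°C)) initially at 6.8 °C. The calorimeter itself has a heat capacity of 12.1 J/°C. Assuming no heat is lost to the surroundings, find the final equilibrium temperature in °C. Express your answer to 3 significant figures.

Heat lost by gold = heat gained by ethanol + calorimeter.
(387.8)(0.128)(152.4 − T) = [(196.5)(2.46) + 12.1](T − 6.8)
49.6384 (152.4 − T) = 495.49 (T − 6.8)
7564.9 − 49.6384 T = 495.49 T − 3369.3
10934.2 = 545.1284 T
T = 20.06 °C

T_f = 20.1 °C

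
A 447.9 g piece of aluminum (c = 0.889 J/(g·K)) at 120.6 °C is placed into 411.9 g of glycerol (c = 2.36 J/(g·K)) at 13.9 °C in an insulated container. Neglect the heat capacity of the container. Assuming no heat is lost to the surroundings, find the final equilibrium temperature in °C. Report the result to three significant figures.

T_f = 44.9 °C

Heat lost by aluminum = heat gained by glycerol.
(447.9)(0.889)(120.6 − T) = (411.9)(2.36)(T − 13.9)
398.1831 (120.6 − T) = 972.084 (T − 13.9)
48021 − 398.1831 T = 972.084 T − 13512
61533 = 1370.2671 T
T = 44.91 °C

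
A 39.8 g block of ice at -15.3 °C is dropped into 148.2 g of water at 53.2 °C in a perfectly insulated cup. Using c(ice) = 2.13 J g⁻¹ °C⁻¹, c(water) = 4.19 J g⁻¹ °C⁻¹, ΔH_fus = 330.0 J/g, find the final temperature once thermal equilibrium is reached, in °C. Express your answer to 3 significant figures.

T_f = 23.6 °C

Heat to bring ice to 0 °C and melt it: q₁ = 39.8×2.13×15.3 + 39.8×330.0 = 14431 J
Heat the water can supply cooling to 0 °C: 148.2×4.19×53.2 = 33035.0 J > q₁, so all ice melts.
Energy balance: 148.2×4.19×(53.2 − T) = 14431 + 39.8×4.19×(T − 0)
620.958(53.2 − T) = 14431 + 166.762 T
33035.0 − 14431 = 787.720 T
T = 18604.0 / 787.720 = 23.62 °C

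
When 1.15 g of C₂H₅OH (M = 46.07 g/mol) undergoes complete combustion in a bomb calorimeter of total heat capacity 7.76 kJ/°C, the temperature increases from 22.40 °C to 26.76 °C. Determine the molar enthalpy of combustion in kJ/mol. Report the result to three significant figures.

ΔH = -1360 kJ/mol

ΔT = 26.76 − 22.40 = 4.36 °C
q_cal = C_cal × ΔT = 7.76 × 4.36 = 33.8336 kJ
n = 1.15 / 46.07 = 0.02496 mol
q_rxn = −q_cal = -33.8336 kJ
ΔH = -33.8336 / 0.02496 = -1356 kJ/mol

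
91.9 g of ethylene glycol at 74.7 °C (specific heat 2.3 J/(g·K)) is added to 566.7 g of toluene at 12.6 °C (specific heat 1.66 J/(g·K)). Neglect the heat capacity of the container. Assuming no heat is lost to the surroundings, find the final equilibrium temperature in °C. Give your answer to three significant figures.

Heat lost by ethylene glycol = heat gained by toluene.
(91.9)(2.3)(74.7 − T) = (566.7)(1.66)(T − 12.6)
211.37 (74.7 − T) = 940.722 (T − 12.6)
15789 − 211.37 T = 940.722 T − 11853
27642 = 1152.092 T
T = 23.99 °C

T_f = 24.0 °C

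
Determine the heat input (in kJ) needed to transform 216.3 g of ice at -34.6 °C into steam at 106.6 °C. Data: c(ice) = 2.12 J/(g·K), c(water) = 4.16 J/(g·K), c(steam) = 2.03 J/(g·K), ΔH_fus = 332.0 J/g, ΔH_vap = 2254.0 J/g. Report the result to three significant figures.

q1 (heat ice -34.6→0.0 °C): 216.3 × 2.12 × 34.6 = 15866 J
q2 (melt at 0 °C): 216.3 × 332.0 = 71812 J
q3 (heat water 0.0→100.0 °C): 216.3 × 4.16 × 100.0 = 89981 J
q4 (vaporize at 100 °C): 216.3 × 2254.0 = 487540 J
q5 (heat steam 100.0→106.6 °C): 216.3 × 2.03 × 6.6 = 2898 J
Total: 15866 + 71812 + 89981 + 487540 + 2898 = 668097 J = 668 kJ

q = 668 kJ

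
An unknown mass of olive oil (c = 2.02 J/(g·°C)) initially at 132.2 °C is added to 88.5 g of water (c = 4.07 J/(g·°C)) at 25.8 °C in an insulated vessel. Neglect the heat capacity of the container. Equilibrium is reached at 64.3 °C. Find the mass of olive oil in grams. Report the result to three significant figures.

q_gained = (88.5 × 4.07) × (64.3 − 25.8) = 13870 J
q_lost = m × 2.02 × (132.2 − 64.3) = 137.158 m
m = 13870 / 137.158 = 101 g

m = 101 g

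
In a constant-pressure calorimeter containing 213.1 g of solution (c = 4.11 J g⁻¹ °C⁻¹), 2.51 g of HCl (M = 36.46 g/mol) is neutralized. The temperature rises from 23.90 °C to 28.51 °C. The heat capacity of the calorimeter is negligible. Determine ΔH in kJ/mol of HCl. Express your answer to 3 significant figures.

|ΔT| = |28.51 − 23.90| = 4.61 °C
|q_surr| = (213.1 × 4.11) × 4.61 = 875.841 × 4.61 = 4038 J
n(HCl) = 2.51 / 36.46 = 0.06884 mol
Temperature rose, so q_rxn = −|q_surr| = -4.038 kJ
ΔH = q_rxn / n = -58.66 kJ/mol

ΔH = -58.7 kJ/mol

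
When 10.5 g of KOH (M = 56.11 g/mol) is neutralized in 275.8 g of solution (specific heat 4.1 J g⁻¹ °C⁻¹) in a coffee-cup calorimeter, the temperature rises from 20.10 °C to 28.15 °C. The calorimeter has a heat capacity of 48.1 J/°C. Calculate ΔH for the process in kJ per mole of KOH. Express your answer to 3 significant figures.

|ΔT| = |28.15 − 20.10| = 8.05 °C
|q_surr| = (275.8 × 4.1 + 48.1) × 8.05 = 1178.88 × 8.05 = 9490 J
n(KOH) = 10.5 / 56.11 = 0.1871 mol
Temperature rose, so q_rxn = −|q_surr| = -9.490 kJ
ΔH = q_rxn / n = -50.72 kJ/mol

ΔH = -50.7 kJ/mol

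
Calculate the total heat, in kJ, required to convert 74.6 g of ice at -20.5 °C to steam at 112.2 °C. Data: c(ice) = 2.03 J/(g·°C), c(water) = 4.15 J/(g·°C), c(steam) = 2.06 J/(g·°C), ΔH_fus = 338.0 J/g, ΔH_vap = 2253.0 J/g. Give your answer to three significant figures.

q = 229 kJ

q1 (heat ice -20.5→0.0 °C): 74.6 × 2.03 × 20.5 = 3104 J
q2 (melt at 0 °C): 74.6 × 338.0 = 25215 J
q3 (heat water 0.0→100.0 °C): 74.6 × 4.15 × 100.0 = 30959 J
q4 (vaporize at 100 °C): 74.6 × 2253.0 = 168074 J
q5 (heat steam 100.0→112.2 °C): 74.6 × 2.06 × 12.2 = 1875 J
Total: 3104 + 25215 + 30959 + 168074 + 1875 = 229227 J = 229 kJ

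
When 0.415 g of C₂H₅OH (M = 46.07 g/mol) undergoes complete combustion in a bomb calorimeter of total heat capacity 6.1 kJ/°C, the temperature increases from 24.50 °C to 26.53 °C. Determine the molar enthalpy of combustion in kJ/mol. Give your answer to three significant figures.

ΔT = 26.53 − 24.50 = 2.03 °C
q_cal = C_cal × ΔT = 6.1 × 2.03 = 12.383 kJ
n = 0.415 / 46.07 = 0.009008 mol
q_rxn = −q_cal = -12.383 kJ
ΔH = -12.383 / 0.009008 = -1374.7 kJ/mol

ΔH = -1370 kJ/mol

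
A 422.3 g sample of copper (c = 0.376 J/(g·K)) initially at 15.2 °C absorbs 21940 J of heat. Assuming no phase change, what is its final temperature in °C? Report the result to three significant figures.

ΔT = q / (m c) = 21940 / (422.3 × 0.376) = 138.2 °C
T_f = 15.2 + 138.2 = 153.4 °C

T_f = 153 °C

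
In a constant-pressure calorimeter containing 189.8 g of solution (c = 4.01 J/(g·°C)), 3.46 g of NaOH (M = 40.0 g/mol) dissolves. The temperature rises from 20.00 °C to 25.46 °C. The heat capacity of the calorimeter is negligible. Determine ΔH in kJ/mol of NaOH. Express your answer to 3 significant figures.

ΔH = -48.0 kJ/mol

|ΔT| = |25.46 − 20.00| = 5.46 °C
|q_surr| = (189.8 × 4.01) × 5.46 = 761.098 × 5.46 = 4156 J
n(NaOH) = 3.46 / 40.0 = 0.08650 mol
Temperature rose, so q_rxn = −|q_surr| = -4.156 kJ
ΔH = q_rxn / n = -48.046 kJ/mol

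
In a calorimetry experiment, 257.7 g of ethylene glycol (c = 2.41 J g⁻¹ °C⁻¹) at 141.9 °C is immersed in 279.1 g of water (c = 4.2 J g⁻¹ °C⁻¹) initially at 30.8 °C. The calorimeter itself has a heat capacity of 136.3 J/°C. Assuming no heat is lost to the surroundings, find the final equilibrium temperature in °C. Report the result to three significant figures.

Heat lost by ethylene glycol = heat gained by water + calorimeter.
(257.7)(2.41)(141.9 − T) = [(279.1)(4.2) + 136.3](T − 30.8)
621.057 (141.9 − T) = 1308.52 (T − 30.8)
88128 − 621.057 T = 1308.52 T − 40302
128430 = 1929.577 T
T = 66.56 °C

T_f = 66.6 °C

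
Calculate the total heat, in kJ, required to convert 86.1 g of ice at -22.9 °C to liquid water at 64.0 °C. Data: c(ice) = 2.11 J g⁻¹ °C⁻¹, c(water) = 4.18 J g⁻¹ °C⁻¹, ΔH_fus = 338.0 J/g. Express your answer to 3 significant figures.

q1 (heat ice -22.9→0.0 °C): 86.1 × 2.11 × 22.9 = 4160 J
q2 (melt at 0 °C): 86.1 × 338.0 = 29102 J
q3 (heat water 0.0→64.0 °C): 86.1 × 4.18 × 64.0 = 23033 J
Total: 4160 + 29102 + 23033 = 56295 J = 56.3 kJ

q = 56.3 kJ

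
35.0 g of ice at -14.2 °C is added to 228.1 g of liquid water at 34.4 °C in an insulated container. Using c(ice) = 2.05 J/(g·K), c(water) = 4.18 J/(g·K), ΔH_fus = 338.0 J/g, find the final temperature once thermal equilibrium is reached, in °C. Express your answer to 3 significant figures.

Heat to bring ice to 0 °C and melt it: q₁ = 35.0×2.05×14.2 + 35.0×338.0 = 12849 J
Heat the water can supply cooling to 0 °C: 228.1×4.18×34.4 = 32799.0 J > q₁, so all ice melts.
Energy balance: 228.1×4.18×(34.4 − T) = 12849 + 35.0×4.18×(T − 0)
953.458(34.4 − T) = 12849 + 146.3 T
32799.0 − 12849 = 1099.758 T
T = 19950.0 / 1099.758 = 18.14 °C

T_f = 18.1 °C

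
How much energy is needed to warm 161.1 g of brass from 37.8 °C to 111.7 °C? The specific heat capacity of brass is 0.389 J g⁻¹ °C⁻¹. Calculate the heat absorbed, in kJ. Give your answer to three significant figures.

q = 4.63 kJ

q = m c ΔT = 161.1 × 0.389 × (111.7 − 37.8)
q = 161.1 × 0.389 × 73.9 = 4631 J = 4.63 kJ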